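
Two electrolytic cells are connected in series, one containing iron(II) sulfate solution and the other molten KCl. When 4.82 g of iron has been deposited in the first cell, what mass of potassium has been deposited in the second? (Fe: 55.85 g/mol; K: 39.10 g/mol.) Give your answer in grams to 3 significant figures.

6.75 g

n(Fe) = 4.82 / 55.85 = 0.08630 mol
Fe²⁺ + 2e⁻ → Fe, so n(e⁻) = 2 × 0.08630 = 0.1726 mol
Same current for the same time ⇒ same n(e⁻) = 0.1726 mol in both cells.
K⁺ + e⁻ → K, so n(K) = 0.1726 mol
m(K) = 0.1726 × 39.10 = 6.75 g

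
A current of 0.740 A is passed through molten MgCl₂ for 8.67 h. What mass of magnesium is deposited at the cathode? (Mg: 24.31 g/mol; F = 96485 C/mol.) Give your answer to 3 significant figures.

Charge passed = 0.740 × 31212 = 23100 C
Moles of electrons = 23100 / 96485 = 0.2394 mol
Mg²⁺ + 2e⁻ → Mg, so n(Mg) = 0.2394 / 2 = 0.1197 mol
m = 0.1197 × 24.31 = 2.91 g

2.91 g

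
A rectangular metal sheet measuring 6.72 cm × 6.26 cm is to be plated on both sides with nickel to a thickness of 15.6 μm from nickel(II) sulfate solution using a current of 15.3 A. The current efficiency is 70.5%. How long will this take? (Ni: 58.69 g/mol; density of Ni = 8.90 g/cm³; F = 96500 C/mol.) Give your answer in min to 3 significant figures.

5.94 min

Plated area = 2 × 6.72 × 6.26 = 84.13 cm²
Volume = 84.13 × 15.6×10⁻⁴ cm = 0.1312 cm³
m(Ni) = 0.1312 × 8.90 = 1.168 g
n(Ni) = 1.168 / 58.69 = 0.01990 mol; n(e⁻) = 2 × 0.01990 = 0.03980 mol
Q = 0.03980 × 96500 / 0.705 = 5448 C
t = 5448 / 15.3 = 356.1 s = 5.94 min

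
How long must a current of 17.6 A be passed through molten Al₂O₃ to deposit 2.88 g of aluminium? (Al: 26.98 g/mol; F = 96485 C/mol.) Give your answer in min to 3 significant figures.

n(Al) = 2.88 / 26.98 = 0.1067 mol
Al³⁺ + 3e⁻ → Al, so n(e⁻) = 3 × 0.1067 = 0.3201 mol
Q = 0.3201 × 96485 = 30880 C
t = Q / I = 30880 / 17.6 = 1755 s = 29.3 min

29.3 min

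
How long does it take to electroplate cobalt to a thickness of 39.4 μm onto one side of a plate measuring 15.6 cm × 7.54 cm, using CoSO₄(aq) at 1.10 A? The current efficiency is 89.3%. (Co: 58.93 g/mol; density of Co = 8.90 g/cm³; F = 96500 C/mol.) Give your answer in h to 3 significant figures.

Plated area = 15.6 × 7.54 = 117.6 cm²
Volume = 117.6 × 39.4×10⁻⁴ cm = 0.4633 cm³
m(Co) = 0.4633 × 8.90 = 4.123 g
n(Co) = 4.123 / 58.93 = 0.06996 mol; n(e⁻) = 2 × 0.06996 = 0.1399 mol
Q = 0.1399 × 96500 / 0.893 = 15120 C
t = 15120 / 1.10 = 13750 s = 3.82 h

3.82 h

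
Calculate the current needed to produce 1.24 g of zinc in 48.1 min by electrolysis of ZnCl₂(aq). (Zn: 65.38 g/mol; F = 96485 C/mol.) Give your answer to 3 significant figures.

1.27 A

n(Zn) = 1.24 / 65.38 = 0.01897 mol
Zn²⁺ + 2e⁻ → Zn, so n(e⁻) = 2 × 0.01897 = 0.03794 mol
Q = 0.03794 × 96485 = 3661 C
I = Q / t = 3661 / 2886 s = 1.27 A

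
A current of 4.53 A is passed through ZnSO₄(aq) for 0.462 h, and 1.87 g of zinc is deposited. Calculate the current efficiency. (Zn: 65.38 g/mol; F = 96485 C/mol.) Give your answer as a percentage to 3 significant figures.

73.3%

Q = 4.53 × 1663.2 = 7534 C
n(e⁻) = 7534 / 96485 = 0.07808 mol
Zn²⁺ + 2e⁻ → Zn, so theoretical n(Zn) = 0.03904 mol → 2.552 g
Efficiency = 1.87 / 2.552 = 0.7328 = 73.3%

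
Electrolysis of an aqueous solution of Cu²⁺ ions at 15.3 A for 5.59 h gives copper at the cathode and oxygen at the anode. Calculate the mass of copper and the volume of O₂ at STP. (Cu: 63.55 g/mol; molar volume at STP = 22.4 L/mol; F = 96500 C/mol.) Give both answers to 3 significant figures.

Q = 15.3 × 20124 = 3.079×10^5 C; n(e⁻) = 3.079×10^5 / 96500 = 3.191 mol
Cathode: Cu²⁺ + 2e⁻ → Cu → n(Cu) = 3.191/2 = 1.596 mol → 101 g
Anode: 2H₂O → O₂ + 4H⁺ + 4e⁻ → n(O₂) = 3.191/4 = 0.7978 mol → 17.9 L

101 g Cu; 17.9 L O₂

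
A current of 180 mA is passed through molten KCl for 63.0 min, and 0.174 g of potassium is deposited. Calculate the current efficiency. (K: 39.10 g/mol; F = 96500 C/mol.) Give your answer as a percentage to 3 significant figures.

63.1%

Q = 0.180 × 3780 = 680.4 C
n(e⁻) = 680.4 / 96500 = 0.007051 mol
K⁺ + e⁻ → K, so theoretical n(K) = 0.007051 mol → 0.2757 g
Efficiency = 0.174 / 0.2757 = 0.6311 = 63.1%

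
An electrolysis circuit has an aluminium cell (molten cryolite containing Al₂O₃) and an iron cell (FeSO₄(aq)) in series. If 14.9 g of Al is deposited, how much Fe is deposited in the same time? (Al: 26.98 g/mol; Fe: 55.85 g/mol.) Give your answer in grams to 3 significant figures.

46.3 g

n(Al) = 14.9 / 26.98 = 0.5523 mol
Al³⁺ + 3e⁻ → Al, so n(e⁻) = 3 × 0.5523 = 1.657 mol
The cells are in series, so the same charge (and hence the same n(e⁻) = 1.657 mol) passes through both.
Fe²⁺ + 2e⁻ → Fe, so n(Fe) = 1.657 / 2 = 0.8285 mol
m(Fe) = 0.8285 × 55.85 = 46.3 g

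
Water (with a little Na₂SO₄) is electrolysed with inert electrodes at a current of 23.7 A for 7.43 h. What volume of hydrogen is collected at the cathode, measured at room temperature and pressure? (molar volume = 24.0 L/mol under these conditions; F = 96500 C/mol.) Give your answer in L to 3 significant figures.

Charge passed = 23.7 × 26748 = 6.339×10^5 C
n(e⁻) = Q/F = 6.339×10^5/96500 = 6.569 mol
2H⁺ + 2e⁻ → H₂, so n(H₂) = 6.569 / 2 = 3.285 mol
V = 3.285 × 24.0 = 78.84 L

78.8 L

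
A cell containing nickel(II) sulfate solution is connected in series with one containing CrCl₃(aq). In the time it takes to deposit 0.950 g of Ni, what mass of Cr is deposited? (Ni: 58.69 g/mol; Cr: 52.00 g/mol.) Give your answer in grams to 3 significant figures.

0.561 g

n(Ni) = 0.950 / 58.69 = 0.01619 mol
Ni²⁺ + 2e⁻ → Ni, so n(e⁻) = 2 × 0.01619 = 0.03238 mol
The cells are in series, so the same charge (and hence the same n(e⁻) = 0.03238 mol) passes through both.
Cr³⁺ + 3e⁻ → Cr, so n(Cr) = 0.03238 / 3 = 0.01079 mol
m(Cr) = 0.01079 × 52.00 = 0.561 g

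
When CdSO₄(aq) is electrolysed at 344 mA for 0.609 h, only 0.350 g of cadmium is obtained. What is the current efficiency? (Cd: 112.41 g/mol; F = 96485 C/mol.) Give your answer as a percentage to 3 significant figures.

Q = 0.344 × 2192.4 = 754.2 C
n(e⁻) = 754.2 / 96485 = 0.007817 mol
Cd²⁺ + 2e⁻ → Cd, so theoretical n(Cd) = 0.003909 mol → 0.4394 g
Efficiency = 0.350 / 0.4394 = 0.7965 = 79.7%

79.7%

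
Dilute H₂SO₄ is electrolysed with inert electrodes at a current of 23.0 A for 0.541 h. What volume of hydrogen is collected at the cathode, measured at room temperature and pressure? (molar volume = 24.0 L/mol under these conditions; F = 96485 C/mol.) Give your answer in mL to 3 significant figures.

5570 mL

Q = 23.0 A × 1947.6 s = 44790 C
n(e⁻) = Q/F = 44790/96485 = 0.4642 mol
2H⁺ + 2e⁻ → H₂, so n(H₂) = 0.4642 / 2 = 0.2321 mol
V = 0.2321 × 24.0 = 5.570 L
= 5570 mL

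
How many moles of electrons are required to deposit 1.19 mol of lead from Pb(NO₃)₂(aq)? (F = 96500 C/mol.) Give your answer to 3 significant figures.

Pb²⁺ + 2e⁻ → Pb, so n(e⁻) = 2 × 1.19 = 2.380 mol

2.38 mol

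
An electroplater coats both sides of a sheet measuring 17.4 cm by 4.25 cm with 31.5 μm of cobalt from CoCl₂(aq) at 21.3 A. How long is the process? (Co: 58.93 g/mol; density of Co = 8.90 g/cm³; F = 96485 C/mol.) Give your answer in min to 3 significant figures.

Plated area = 2 × 17.4 × 4.25 = 147.9 cm²
Volume = 147.9 × 31.5×10⁻⁴ cm = 0.4659 cm³
m(Co) = 0.4659 × 8.90 = 4.147 g
n(Co) = 4.147 / 58.93 = 0.07037 mol; n(e⁻) = 2 × 0.07037 = 0.1407 mol
Q = 0.1407 × 96485 = 13580 C
t = 13580 / 21.3 = 637.6 s = 10.6 min

10.6 min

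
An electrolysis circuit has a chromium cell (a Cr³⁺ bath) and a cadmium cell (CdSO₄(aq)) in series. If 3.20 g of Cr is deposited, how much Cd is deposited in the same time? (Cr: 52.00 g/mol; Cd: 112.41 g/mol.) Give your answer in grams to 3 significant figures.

n(Cr) = 3.20 / 52.00 = 0.06154 mol
Cr³⁺ + 3e⁻ → Cr, so n(e⁻) = 3 × 0.06154 = 0.1846 mol
The cells are in series, so the same charge (and hence the same n(e⁻) = 0.1846 mol) passes through both.
Cd²⁺ + 2e⁻ → Cd, so n(Cd) = 0.1846 / 2 = 0.09230 mol
m(Cd) = 0.09230 × 112.41 = 10.4 g

10.4 g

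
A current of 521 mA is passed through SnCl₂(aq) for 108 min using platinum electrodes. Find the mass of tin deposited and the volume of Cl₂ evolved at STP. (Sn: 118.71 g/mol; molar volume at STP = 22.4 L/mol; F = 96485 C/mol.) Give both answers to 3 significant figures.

2.08 g Sn; 0.392 L Cl₂

Q = 0.521 × 6480 = 3376 C; n(e⁻) = 3376 / 96485 = 0.03499 mol
Cathode: Sn²⁺ + 2e⁻ → Sn → n(Sn) = 0.03499/2 = 0.01750 mol → 2.08 g
Anode: 2Cl⁻ → Cl₂ + 2e⁻ → n(Cl₂) = 0.03499/2 = 0.01750 mol → 0.392 L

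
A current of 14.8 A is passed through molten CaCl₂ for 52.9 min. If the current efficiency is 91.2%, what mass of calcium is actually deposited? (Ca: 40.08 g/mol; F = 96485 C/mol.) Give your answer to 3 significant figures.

8.90 g

Q = 14.8 × 3174 = 46980 C
n(e⁻) = 46980 / 96485 = 0.4869 mol
Ca²⁺ + 2e⁻ → Ca, so theoretical m(Ca) = 0.2435 × 40.08 = 9.759 g
Actual mass = 91.2% × 9.759 = 8.90 g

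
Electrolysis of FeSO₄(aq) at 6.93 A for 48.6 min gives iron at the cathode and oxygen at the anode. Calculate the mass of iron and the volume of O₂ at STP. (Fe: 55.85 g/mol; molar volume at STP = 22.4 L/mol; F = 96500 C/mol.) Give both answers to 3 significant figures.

Q = 6.93 × 2916 = 20210 C; n(e⁻) = 20210 / 96500 = 0.2094 mol
Cathode: Fe²⁺ + 2e⁻ → Fe → n(Fe) = 0.2094/2 = 0.1047 mol → 5.85 g
Anode: 2H₂O → O₂ + 4H⁺ + 4e⁻ → n(O₂) = 0.2094/4 = 0.05235 mol → 1.17 L

5.85 g Fe; 1.17 L O₂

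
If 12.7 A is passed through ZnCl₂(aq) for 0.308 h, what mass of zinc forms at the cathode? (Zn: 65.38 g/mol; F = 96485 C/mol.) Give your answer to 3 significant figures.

Q = 12.7 A × 1108.8 s = 14080 C
n(e⁻) = Q/F = 14080/96485 = 0.1459 mol
Zn²⁺ + 2e⁻ → Zn, so n(Zn) = 0.1459 / 2 = 0.07295 mol
m = 0.07295 × 65.38 = 4.77 g

4.77 g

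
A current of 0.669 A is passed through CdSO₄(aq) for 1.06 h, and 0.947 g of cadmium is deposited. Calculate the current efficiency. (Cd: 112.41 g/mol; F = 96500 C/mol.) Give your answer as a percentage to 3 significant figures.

Q = 0.669 × 3816 = 2553 C
n(e⁻) = 2553 / 96500 = 0.02646 mol
Cd²⁺ + 2e⁻ → Cd, so theoretical n(Cd) = 0.01323 mol → 1.487 g
Efficiency = 0.947 / 1.487 = 0.6369 = 63.7%

63.7%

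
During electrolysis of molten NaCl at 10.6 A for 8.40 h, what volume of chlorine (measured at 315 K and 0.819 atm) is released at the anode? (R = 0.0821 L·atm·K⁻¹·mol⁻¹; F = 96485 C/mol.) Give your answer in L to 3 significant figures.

52.5 L

Charge passed = 10.6 × 30240 = 3.205×10^5 C
n(e⁻) = Q/F = 3.205×10^5/96485 = 3.322 mol
2Cl⁻ → Cl₂ + 2e⁻, so n(Cl₂) = 3.322 / 2 = 1.661 mol
V = nRT/P = 1.661 × 0.0821 × 315 / 0.819 = 52.45 L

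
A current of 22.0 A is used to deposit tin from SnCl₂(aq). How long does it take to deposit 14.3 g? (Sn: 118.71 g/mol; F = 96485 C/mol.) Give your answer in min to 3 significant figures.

n(Sn) = 14.3 / 118.71 = 0.1205 mol
Sn²⁺ + 2e⁻ → Sn, so n(e⁻) = 2 × 0.1205 = 0.2410 mol
Q = 0.2410 × 96485 = 23250 C
t = Q / I = 23250 / 22.0 = 1057 s = 17.6 min

17.6 min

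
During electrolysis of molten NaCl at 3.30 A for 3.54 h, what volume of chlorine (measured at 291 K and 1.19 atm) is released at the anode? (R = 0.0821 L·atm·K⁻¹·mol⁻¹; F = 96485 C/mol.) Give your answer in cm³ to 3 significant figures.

Q = 3.30 A × 12744 s = 42060 C
n(e⁻) = Q/F = 42060/96485 = 0.4359 mol
2Cl⁻ → Cl₂ + 2e⁻, so n(Cl₂) = 0.4359 / 2 = 0.2180 mol
V = nRT/P = 0.2180 × 0.0821 × 291 / 1.19 = 4.377 L
= 4380 cm³

4380 cm³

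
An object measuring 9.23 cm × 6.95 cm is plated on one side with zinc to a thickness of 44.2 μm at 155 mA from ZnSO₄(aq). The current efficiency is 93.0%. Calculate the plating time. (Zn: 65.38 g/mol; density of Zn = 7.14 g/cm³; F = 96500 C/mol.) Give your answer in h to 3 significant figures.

11.5 h

Plated area = 9.23 × 6.95 = 64.15 cm²
Volume = 64.15 × 44.2×10⁻⁴ cm = 0.2835 cm³
m(Zn) = 0.2835 × 7.14 = 2.024 g
n(Zn) = 2.024 / 65.38 = 0.03096 mol; n(e⁻) = 2 × 0.03096 = 0.06192 mol
Q = 0.06192 × 96500 / 0.930 = 6425 C
t = 6425 / 0.155 = 41450 s = 11.5 h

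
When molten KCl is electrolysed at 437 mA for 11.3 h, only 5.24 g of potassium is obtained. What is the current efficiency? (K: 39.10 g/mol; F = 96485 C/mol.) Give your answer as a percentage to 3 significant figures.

Q = 0.437 × 40680 = 17780 C
n(e⁻) = 17780 / 96485 = 0.1843 mol
K⁺ + e⁻ → K, so theoretical n(K) = 0.1843 mol → 7.206 g
Efficiency = 5.24 / 7.206 = 0.7272 = 72.7%

72.7%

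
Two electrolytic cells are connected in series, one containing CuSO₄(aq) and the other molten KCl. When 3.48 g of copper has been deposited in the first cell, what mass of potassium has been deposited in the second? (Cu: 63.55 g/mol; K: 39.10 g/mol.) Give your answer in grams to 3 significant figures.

4.28 g

n(Cu) = 3.48 / 63.55 = 0.05476 mol
Cu²⁺ + 2e⁻ → Cu, so n(e⁻) = 2 × 0.05476 = 0.1095 mol
Same current for the same time ⇒ same n(e⁻) = 0.1095 mol in both cells.
K⁺ + e⁻ → K, so n(K) = 0.1095 mol
m(K) = 0.1095 × 39.10 = 4.28 g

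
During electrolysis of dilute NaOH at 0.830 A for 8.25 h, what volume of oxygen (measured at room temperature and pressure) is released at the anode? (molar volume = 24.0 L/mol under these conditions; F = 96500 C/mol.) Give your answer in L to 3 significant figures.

1.53 L

Q = 0.830 A × 29700 s = 24650 C
n(e⁻) = Q/F = 24650/96500 = 0.2554 mol
2H₂O → O₂ + 4H⁺ + 4e⁻, so n(O₂) = 0.2554 / 4 = 0.06385 mol
V = 0.06385 × 24.0 = 1.532 L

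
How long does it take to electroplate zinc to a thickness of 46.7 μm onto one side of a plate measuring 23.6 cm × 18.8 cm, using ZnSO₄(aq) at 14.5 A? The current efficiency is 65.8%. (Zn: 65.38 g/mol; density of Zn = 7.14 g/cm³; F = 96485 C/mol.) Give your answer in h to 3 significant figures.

1.27 h

Plated area = 23.6 × 18.8 = 443.7 cm²
Volume = 443.7 × 46.7×10⁻⁴ cm = 2.072 cm³
m(Zn) = 2.072 × 7.14 = 14.79 g
n(Zn) = 14.79 / 65.38 = 0.2262 mol; n(e⁻) = 2 × 0.2262 = 0.4524 mol
Q = 0.4524 × 96485 / 0.658 = 66340 C
t = 66340 / 14.5 = 4575 s = 1.27 h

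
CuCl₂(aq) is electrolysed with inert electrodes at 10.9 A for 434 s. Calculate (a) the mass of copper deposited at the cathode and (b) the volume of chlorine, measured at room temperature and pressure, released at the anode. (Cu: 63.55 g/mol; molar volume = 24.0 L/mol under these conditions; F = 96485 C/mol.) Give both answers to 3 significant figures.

Q = 10.9 × 434 = 4731 C; n(e⁻) = 4731 / 96485 = 0.04903 mol
Cathode: Cu²⁺ + 2e⁻ → Cu → n(Cu) = 0.04903/2 = 0.02452 mol → 1.56 g
Anode: 2Cl⁻ → Cl₂ + 2e⁻ → n(Cl₂) = 0.04903/2 = 0.02452 mol → 0.588 L

1.56 g Cu; 0.588 L Cl₂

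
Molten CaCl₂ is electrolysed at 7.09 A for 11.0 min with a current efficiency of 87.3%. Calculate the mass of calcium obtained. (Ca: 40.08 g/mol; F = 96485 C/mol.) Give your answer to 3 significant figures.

Q = 7.09 × 660 = 4679 C
n(e⁻) = 4679 / 96485 = 0.04849 mol
Ca²⁺ + 2e⁻ → Ca, so theoretical m(Ca) = 0.02425 × 40.08 = 0.9719 g
Actual mass = 87.3% × 0.9719 = 0.848 g

0.848 g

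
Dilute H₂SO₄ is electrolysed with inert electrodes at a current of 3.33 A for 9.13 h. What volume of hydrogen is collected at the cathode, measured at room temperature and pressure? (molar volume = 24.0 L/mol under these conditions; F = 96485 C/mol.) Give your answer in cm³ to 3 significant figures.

Q = It = 3.33 × 32868 = 1.095×10^5 C
n(e⁻) = 1.095×10^5 / 96485 = 1.135 mol
2H⁺ + 2e⁻ → H₂, so n(H₂) = 1.135 / 2 = 0.5675 mol
V = 0.5675 × 24.0 = 13.62 L
= 13600 cm³

13600 cm³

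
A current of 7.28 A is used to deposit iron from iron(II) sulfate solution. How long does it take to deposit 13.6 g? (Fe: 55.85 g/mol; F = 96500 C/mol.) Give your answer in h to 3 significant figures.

1.79 h

n(Fe) = 13.6 / 55.85 = 0.2435 mol
Fe²⁺ + 2e⁻ → Fe, so n(e⁻) = 2 × 0.2435 = 0.4870 mol
Q = 0.4870 × 96500 = 47000 C
t = Q / I = 47000 / 7.28 = 6456 s = 1.79 h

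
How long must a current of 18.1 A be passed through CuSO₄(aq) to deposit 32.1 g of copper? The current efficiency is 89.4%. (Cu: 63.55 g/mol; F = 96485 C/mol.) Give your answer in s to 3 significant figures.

n(Cu) = 32.1 / 63.55 = 0.5051 mol
Cu²⁺ + 2e⁻ → Cu, so n(e⁻) = 2 × 0.5051 = 1.010 mol
Q = 1.010 × 96485 / 0.894 = 1.090×10^5 C
t = Q / I = 1.090×10^5 / 18.1 = 6022 s

6020 s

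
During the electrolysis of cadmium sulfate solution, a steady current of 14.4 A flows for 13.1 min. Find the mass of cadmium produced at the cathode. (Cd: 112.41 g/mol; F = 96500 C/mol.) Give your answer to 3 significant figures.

6.59 g

Charge passed = 14.4 × 786 = 11320 C
n(e⁻) = 11320 / 96500 = 0.1173 mol
Cd²⁺ + 2e⁻ → Cd, so n(Cd) = 0.1173 / 2 = 0.05865 mol
m = 0.05865 × 112.41 = 6.59 g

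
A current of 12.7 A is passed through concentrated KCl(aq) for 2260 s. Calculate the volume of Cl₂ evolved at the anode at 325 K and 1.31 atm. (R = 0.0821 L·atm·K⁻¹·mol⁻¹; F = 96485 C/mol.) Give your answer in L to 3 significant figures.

Q = 12.7 A × 2260 s = 28700 C
n(e⁻) = 28700 / 96485 = 0.2975 mol
2Cl⁻ → Cl₂ + 2e⁻, so n(Cl₂) = 0.2975 / 2 = 0.1488 mol
V = nRT/P = 0.1488 × 0.0821 × 325 / 1.31 = 3.031 L

3.03 L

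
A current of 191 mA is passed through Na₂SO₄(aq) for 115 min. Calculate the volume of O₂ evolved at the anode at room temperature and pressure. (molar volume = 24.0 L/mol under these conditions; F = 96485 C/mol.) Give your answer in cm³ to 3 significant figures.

82.0 cm³

Q = It = 0.191 × 6900 = 1318 C
n(e⁻) = 1318 / 96485 = 0.01366 mol
2H₂O → O₂ + 4H⁺ + 4e⁻, so n(O₂) = 0.01366 / 4 = 0.003415 mol
V = 0.003415 × 24.0 = 0.08196 L
= 82.0 cm³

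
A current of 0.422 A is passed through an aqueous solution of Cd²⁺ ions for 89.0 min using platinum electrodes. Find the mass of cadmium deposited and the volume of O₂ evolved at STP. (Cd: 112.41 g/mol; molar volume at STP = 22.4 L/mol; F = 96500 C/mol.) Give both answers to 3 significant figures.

Q = 0.422 × 5340 = 2253 C; n(e⁻) = 2253 / 96500 = 0.02335 mol
Cathode: Cd²⁺ + 2e⁻ → Cd → n(Cd) = 0.02335/2 = 0.01168 mol → 1.31 g
Anode: 2H₂O → O₂ + 4H⁺ + 4e⁻ → n(O₂) = 0.02335/4 = 0.005838 mol → 0.131 L

1.31 g Cd; 0.131 L O₂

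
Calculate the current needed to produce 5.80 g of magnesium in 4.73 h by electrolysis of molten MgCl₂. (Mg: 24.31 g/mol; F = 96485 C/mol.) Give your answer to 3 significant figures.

2.70 A

n(Mg) = 5.80 / 24.31 = 0.2386 mol
Mg²⁺ + 2e⁻ → Mg, so n(e⁻) = 2 × 0.2386 = 0.4772 mol
Q = 0.4772 × 96485 = 46040 C
I = Q / t = 46040 / 17028 s = 2.70 A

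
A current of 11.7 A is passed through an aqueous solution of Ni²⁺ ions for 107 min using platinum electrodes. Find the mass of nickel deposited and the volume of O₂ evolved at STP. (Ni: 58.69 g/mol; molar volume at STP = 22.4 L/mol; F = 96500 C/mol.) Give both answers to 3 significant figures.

22.8 g Ni; 4.36 L O₂

Q = 11.7 × 6420 = 75110 C; n(e⁻) = 75110 / 96500 = 0.7783 mol
Cathode: Ni²⁺ + 2e⁻ → Ni → n(Ni) = 0.7783/2 = 0.3892 mol → 22.8 g
Anode: 2H₂O → O₂ + 4H⁺ + 4e⁻ → n(O₂) = 0.7783/4 = 0.1946 mol → 4.36 L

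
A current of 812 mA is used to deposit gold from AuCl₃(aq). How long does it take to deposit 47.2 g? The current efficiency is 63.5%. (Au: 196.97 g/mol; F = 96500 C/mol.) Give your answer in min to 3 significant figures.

n(Au) = 47.2 / 196.97 = 0.2396 mol
Au³⁺ + 3e⁻ → Au, so n(e⁻) = 3 × 0.2396 = 0.7188 mol
Q = 0.7188 × 96500 / 0.635 = 1.092×10^5 C
t = Q / I = 1.092×10^5 / 0.812 = 1.345×10^5 s = 2240 min

2240 min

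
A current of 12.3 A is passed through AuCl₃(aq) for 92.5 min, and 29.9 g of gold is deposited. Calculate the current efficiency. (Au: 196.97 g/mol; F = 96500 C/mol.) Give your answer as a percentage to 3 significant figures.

64.4%

Q = 12.3 × 5550 = 68270 C
n(e⁻) = 68270 / 96500 = 0.7075 mol
Au³⁺ + 3e⁻ → Au, so theoretical n(Au) = 0.2358 mol → 46.45 g
Efficiency = 29.9 / 46.45 = 0.6437 = 64.4%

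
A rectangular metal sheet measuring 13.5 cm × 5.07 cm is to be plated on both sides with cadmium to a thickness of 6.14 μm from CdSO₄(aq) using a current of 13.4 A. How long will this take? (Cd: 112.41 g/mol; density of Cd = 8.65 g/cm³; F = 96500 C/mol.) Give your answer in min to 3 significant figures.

Plated area = 2 × 13.5 × 5.07 = 136.9 cm²
Volume = 136.9 × 6.14×10⁻⁴ cm = 0.08406 cm³
m(Cd) = 0.08406 × 8.65 = 0.7271 g
n(Cd) = 0.7271 / 112.41 = 0.006468 mol; n(e⁻) = 2 × 0.006468 = 0.01294 mol
Q = 0.01294 × 96500 = 1249 C
t = 1249 / 13.4 = 93.21 s = 1.55 min

1.55 min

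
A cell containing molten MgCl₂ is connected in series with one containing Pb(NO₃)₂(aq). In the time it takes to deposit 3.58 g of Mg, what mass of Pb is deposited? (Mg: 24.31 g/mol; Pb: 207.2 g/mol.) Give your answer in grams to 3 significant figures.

n(Mg) = 3.58 / 24.31 = 0.1473 mol
Mg²⁺ + 2e⁻ → Mg, so n(e⁻) = 2 × 0.1473 = 0.2946 mol
Same current for the same time ⇒ same n(e⁻) = 0.2946 mol in both cells.
Pb²⁺ + 2e⁻ → Pb, so n(Pb) = 0.2946 / 2 = 0.1473 mol
m(Pb) = 0.1473 × 207.2 = 30.5 g

30.5 g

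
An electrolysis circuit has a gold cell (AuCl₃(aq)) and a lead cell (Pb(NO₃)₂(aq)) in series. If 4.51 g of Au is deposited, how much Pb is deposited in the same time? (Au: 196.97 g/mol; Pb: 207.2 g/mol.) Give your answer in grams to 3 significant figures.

n(Au) = 4.51 / 196.97 = 0.02290 mol
Au³⁺ + 3e⁻ → Au, so n(e⁻) = 3 × 0.02290 = 0.06870 mol
In series, the same 0.06870 mol of electrons flows through the second cell.
Pb²⁺ + 2e⁻ → Pb, so n(Pb) = 0.06870 / 2 = 0.03435 mol
m(Pb) = 0.03435 × 207.2 = 7.12 g

7.12 g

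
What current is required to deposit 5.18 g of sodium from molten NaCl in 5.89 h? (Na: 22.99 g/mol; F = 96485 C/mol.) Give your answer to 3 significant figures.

n(Na) = 5.18 / 22.99 = 0.2253 mol
Na⁺ + e⁻ → Na, so n(e⁻) = 0.2253 mol
Q = 0.2253 × 96485 = 21740 C
I = Q / t = 21740 / 21204 s = 1.03 A

1.03 A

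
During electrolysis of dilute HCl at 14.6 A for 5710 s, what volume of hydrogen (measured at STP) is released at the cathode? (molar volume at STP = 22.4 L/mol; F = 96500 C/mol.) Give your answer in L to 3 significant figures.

9.68 L

Q = It = 14.6 × 5710 = 83370 C
n(e⁻) = 83370 / 96500 = 0.8639 mol
2H⁺ + 2e⁻ → H₂, so n(H₂) = 0.8639 / 2 = 0.4320 mol
V = 0.4320 × 22.4 = 9.677 L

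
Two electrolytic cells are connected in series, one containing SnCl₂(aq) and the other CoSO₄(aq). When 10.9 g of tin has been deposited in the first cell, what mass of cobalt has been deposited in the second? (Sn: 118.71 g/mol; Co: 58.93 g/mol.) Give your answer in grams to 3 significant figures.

n(Sn) = 10.9 / 118.71 = 0.09182 mol
Sn²⁺ + 2e⁻ → Sn, so n(e⁻) = 2 × 0.09182 = 0.1836 mol
The cells are in series, so the same charge (and hence the same n(e⁻) = 0.1836 mol) passes through both.
Co²⁺ + 2e⁻ → Co, so n(Co) = 0.1836 / 2 = 0.09180 mol
m(Co) = 0.09180 × 58.93 = 5.41 g

5.41 g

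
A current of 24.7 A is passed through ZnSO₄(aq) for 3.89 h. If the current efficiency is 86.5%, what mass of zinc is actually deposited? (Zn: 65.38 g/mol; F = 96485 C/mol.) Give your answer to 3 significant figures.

Q = 24.7 × 14004 = 3.459×10^5 C
n(e⁻) = 3.459×10^5 / 96485 = 3.585 mol
Zn²⁺ + 2e⁻ → Zn, so theoretical m(Zn) = 1.793 × 65.38 = 117.2 g
Actual mass = 86.5% × 117.2 = 101 g

101 g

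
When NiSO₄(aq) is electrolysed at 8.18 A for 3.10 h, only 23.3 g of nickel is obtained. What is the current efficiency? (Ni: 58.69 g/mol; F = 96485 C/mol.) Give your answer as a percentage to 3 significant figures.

83.9%

Q = 8.18 × 11160 = 91290 C
n(e⁻) = 91290 / 96485 = 0.9462 mol
Ni²⁺ + 2e⁻ → Ni, so theoretical n(Ni) = 0.4731 mol → 27.77 g
Efficiency = 23.3 / 27.77 = 0.8390 = 83.9%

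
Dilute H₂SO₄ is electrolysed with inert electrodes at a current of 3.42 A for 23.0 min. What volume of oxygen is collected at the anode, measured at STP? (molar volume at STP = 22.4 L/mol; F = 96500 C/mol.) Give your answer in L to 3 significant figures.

Q = 3.42 A × 1380 s = 4720 C
n(e⁻) = 4720 / 96500 = 0.04891 mol
2H₂O → O₂ + 4H⁺ + 4e⁻, so n(O₂) = 0.04891 / 4 = 0.01223 mol
V = 0.01223 × 22.4 = 0.2740 L

0.274 L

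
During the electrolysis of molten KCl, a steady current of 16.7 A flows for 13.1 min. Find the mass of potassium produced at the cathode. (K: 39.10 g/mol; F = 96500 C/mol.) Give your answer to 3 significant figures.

Charge passed = 16.7 × 786 = 13130 C
n(e⁻) = Q/F = 13130/96500 = 0.1361 mol
K⁺ + e⁻ → K, so n(K) = 0.1361 mol
m = 0.1361 × 39.10 = 5.32 g

5.32 g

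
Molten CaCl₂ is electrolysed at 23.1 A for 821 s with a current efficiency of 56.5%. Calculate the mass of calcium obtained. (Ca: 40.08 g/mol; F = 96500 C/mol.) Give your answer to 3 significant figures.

Q = 23.1 × 821 = 18970 C
n(e⁻) = 18970 / 96500 = 0.1966 mol
Ca²⁺ + 2e⁻ → Ca, so theoretical m(Ca) = 0.09830 × 40.08 = 3.940 g
Actual mass = 56.5% × 3.940 = 2.23 g

2.23 g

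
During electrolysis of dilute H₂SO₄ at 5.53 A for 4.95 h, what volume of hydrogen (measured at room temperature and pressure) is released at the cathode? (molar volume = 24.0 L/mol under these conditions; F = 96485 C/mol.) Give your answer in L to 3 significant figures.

Q = It = 5.53 × 17820 = 98540 C
Moles of electrons = 98540 / 96485 = 1.021 mol
2H⁺ + 2e⁻ → H₂, so n(H₂) = 1.021 / 2 = 0.5105 mol
V = 0.5105 × 24.0 = 12.25 L

12.3 L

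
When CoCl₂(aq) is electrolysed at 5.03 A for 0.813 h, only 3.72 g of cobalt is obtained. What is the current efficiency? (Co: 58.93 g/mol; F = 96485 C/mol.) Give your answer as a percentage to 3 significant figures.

82.7%

Q = 5.03 × 2926.8 = 14720 C
n(e⁻) = 14720 / 96485 = 0.1526 mol
Co²⁺ + 2e⁻ → Co, so theoretical n(Co) = 0.07630 mol → 4.496 g
Efficiency = 3.72 / 4.496 = 0.8274 = 82.7%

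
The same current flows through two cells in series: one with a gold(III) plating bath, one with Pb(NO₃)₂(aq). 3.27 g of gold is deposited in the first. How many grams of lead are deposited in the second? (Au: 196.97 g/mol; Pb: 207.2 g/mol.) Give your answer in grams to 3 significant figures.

5.16 g

n(Au) = 3.27 / 196.97 = 0.01660 mol
Au³⁺ + 3e⁻ → Au, so n(e⁻) = 3 × 0.01660 = 0.04980 mol
Since the cells are in series, n(e⁻) in the Pb cell is also 0.04980 mol.
Pb²⁺ + 2e⁻ → Pb, so n(Pb) = 0.04980 / 2 = 0.02490 mol
m(Pb) = 0.02490 × 207.2 = 5.16 g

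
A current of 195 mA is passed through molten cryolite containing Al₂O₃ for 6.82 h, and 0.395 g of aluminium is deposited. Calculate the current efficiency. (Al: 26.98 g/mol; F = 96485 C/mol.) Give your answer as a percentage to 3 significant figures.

Q = 0.195 × 24552 = 4788 C
n(e⁻) = 4788 / 96485 = 0.04962 mol
Al³⁺ + 3e⁻ → Al, so theoretical n(Al) = 0.01654 mol → 0.4462 g
Efficiency = 0.395 / 0.4462 = 0.8853 = 88.5%

88.5%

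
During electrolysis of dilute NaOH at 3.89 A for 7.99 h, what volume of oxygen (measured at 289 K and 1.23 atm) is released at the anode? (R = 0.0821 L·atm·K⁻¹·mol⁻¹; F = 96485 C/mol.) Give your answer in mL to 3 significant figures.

Q = It = 3.89 × 28764 = 1.119×10^5 C
n(e⁻) = Q/F = 1.119×10^5/96485 = 1.160 mol
2H₂O → O₂ + 4H⁺ + 4e⁻, so n(O₂) = 1.160 / 4 = 0.2900 mol
V = nRT/P = 0.2900 × 0.0821 × 289 / 1.23 = 5.594 L
= 5590 mL

5590 mL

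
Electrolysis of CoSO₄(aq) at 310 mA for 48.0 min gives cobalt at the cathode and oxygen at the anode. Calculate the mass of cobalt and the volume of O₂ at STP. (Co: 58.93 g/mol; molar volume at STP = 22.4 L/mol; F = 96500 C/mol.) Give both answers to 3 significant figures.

0.273 g Co; 0.0518 L O₂

Q = 0.310 × 2880 = 892.8 C; n(e⁻) = 892.8 / 96500 = 0.009252 mol
Cathode: Co²⁺ + 2e⁻ → Co → n(Co) = 0.009252/2 = 0.004626 mol → 0.273 g
Anode: 2H₂O → O₂ + 4H⁺ + 4e⁻ → n(O₂) = 0.009252/4 = 0.002313 mol → 0.0518 L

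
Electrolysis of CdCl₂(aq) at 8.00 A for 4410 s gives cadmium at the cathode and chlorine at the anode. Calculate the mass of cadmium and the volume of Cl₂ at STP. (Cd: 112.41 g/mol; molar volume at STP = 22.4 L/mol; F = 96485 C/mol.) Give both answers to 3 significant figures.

20.6 g Cd; 4.10 L Cl₂

Q = 8.00 × 4410 = 35280 C; n(e⁻) = 35280 / 96485 = 0.3657 mol
Cathode: Cd²⁺ + 2e⁻ → Cd → n(Cd) = 0.3657/2 = 0.1829 mol → 20.6 g
Anode: 2Cl⁻ → Cl₂ + 2e⁻ → n(Cl₂) = 0.3657/2 = 0.1829 mol → 4.10 L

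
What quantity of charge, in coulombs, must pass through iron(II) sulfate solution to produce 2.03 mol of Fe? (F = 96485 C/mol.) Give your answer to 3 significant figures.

3.92×10^5 C

Fe²⁺ + 2e⁻ → Fe, so n(e⁻) = 2 × 2.03 = 4.060 mol
Q = 4.060 × 96485 = 3.917×10^5 C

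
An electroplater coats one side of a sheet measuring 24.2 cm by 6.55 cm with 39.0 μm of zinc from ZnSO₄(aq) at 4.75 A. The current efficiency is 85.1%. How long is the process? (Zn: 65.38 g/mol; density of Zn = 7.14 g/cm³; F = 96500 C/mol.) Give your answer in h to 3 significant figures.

Plated area = 24.2 × 6.55 = 158.5 cm²
Volume = 158.5 × 39.0×10⁻⁴ cm = 0.6182 cm³
m(Zn) = 0.6182 × 7.14 = 4.414 g
n(Zn) = 4.414 / 65.38 = 0.06751 mol; n(e⁻) = 2 × 0.06751 = 0.1350 mol
Q = 0.1350 × 96500 / 0.851 = 15310 C
t = 15310 / 4.75 = 3223 s = 0.895 h

0.895 h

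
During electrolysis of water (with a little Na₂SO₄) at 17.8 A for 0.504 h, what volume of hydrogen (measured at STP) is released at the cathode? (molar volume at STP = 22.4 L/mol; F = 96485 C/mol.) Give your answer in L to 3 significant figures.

Q = It = 17.8 × 1814.4 = 32300 C
n(e⁻) = 32300 / 96485 = 0.3348 mol
2H⁺ + 2e⁻ → H₂, so n(H₂) = 0.3348 / 2 = 0.1674 mol
V = 0.1674 × 22.4 = 3.750 L

3.75 L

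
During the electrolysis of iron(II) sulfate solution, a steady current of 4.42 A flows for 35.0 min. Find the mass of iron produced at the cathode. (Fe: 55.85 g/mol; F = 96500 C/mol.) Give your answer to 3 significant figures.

Q = 4.42 A × 2100 s = 9282 C
n(e⁻) = 9282 / 96500 = 0.09619 mol
Fe²⁺ + 2e⁻ → Fe, so n(Fe) = 0.09619 / 2 = 0.04810 mol
m = 0.04810 × 55.85 = 2.69 g

2.69 g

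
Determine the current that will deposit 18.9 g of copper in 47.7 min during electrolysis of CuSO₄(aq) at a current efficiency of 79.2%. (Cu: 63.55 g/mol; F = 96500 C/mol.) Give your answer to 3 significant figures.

n(Cu) = 18.9 / 63.55 = 0.2974 mol
Cu²⁺ + 2e⁻ → Cu, so n(e⁻) = 2 × 0.2974 = 0.5948 mol
Q = 0.5948 × 96500 / 0.792 = 72470 C
I = Q / t = 72470 / 2862 s = 25.3 A

25.3 A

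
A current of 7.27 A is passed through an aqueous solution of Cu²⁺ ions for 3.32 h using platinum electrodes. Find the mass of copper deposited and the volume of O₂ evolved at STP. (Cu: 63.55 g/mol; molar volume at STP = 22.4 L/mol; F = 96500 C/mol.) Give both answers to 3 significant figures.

Q = 7.27 × 11952 = 86890 C; n(e⁻) = 86890 / 96500 = 0.9004 mol
Cathode: Cu²⁺ + 2e⁻ → Cu → n(Cu) = 0.9004/2 = 0.4502 mol → 28.6 g
Anode: 2H₂O → O₂ + 4H⁺ + 4e⁻ → n(O₂) = 0.9004/4 = 0.2251 mol → 5.04 L

28.6 g Cu; 5.04 L O₂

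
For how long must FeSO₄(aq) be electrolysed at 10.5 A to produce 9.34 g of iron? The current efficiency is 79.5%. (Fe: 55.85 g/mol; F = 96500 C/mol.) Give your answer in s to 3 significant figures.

3870 s

n(Fe) = 9.34 / 55.85 = 0.1672 mol
Fe²⁺ + 2e⁻ → Fe, so n(e⁻) = 2 × 0.1672 = 0.3344 mol
Q = 0.3344 × 96500 / 0.795 = 40590 C
t = Q / I = 40590 / 10.5 = 3866 s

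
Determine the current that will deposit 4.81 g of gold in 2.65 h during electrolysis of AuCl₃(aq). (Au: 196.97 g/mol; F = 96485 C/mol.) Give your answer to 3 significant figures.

n(Au) = 4.81 / 196.97 = 0.02442 mol
Au³⁺ + 3e⁻ → Au, so n(e⁻) = 3 × 0.02442 = 0.07326 mol
Q = 0.07326 × 96485 = 7068 C
I = Q / t = 7068 / 9540 s = 0.741 A

0.741 A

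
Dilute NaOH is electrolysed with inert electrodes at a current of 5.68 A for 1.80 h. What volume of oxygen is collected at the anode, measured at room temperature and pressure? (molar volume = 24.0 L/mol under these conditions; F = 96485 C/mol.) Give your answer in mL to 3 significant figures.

Q = 5.68 A × 6480 s = 36810 C
n(e⁻) = Q/F = 36810/96485 = 0.3815 mol
2H₂O → O₂ + 4H⁺ + 4e⁻, so n(O₂) = 0.3815 / 4 = 0.09538 mol
V = 0.09538 × 24.0 = 2.289 L
= 2290 mL

2290 mL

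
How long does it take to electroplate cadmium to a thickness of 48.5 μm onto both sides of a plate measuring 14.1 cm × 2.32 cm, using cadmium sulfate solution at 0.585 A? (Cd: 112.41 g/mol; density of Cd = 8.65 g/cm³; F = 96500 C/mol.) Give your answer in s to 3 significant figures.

8060 s

Plated area = 2 × 14.1 × 2.32 = 65.42 cm²
Volume = 65.42 × 48.5×10⁻⁴ cm = 0.3173 cm³
m(Cd) = 0.3173 × 8.65 = 2.745 g
n(Cd) = 2.745 / 112.41 = 0.02442 mol; n(e⁻) = 2 × 0.02442 = 0.04884 mol
Q = 0.04884 × 96500 = 4713 C
t = 4713 / 0.585 = 8056 s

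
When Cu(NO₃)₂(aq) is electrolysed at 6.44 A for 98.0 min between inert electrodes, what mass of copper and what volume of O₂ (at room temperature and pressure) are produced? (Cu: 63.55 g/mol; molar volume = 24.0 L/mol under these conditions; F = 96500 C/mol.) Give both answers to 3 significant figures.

Q = 6.44 × 5880 = 37870 C; n(e⁻) = 37870 / 96500 = 0.3924 mol
Cathode: Cu²⁺ + 2e⁻ → Cu → n(Cu) = 0.3924/2 = 0.1962 mol → 12.5 g
Anode: 2H₂O → O₂ + 4H⁺ + 4e⁻ → n(O₂) = 0.3924/4 = 0.09810 mol → 2.35 L

12.5 g Cu; 2.35 L O₂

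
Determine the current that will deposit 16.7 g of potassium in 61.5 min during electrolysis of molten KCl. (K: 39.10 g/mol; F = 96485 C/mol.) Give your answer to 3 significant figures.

11.2 A

n(K) = 16.7 / 39.10 = 0.4271 mol
K⁺ + e⁻ → K, so n(e⁻) = 0.4271 mol
Q = 0.4271 × 96485 = 41210 C
I = Q / t = 41210 / 3690 s = 11.2 A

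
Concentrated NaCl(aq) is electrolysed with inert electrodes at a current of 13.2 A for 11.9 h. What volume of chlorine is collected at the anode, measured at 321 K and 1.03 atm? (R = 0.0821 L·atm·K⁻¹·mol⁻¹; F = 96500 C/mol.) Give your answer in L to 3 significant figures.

Q = It = 13.2 × 42840 = 5.655×10^5 C
n(e⁻) = 5.655×10^5 / 96500 = 5.860 mol
2Cl⁻ → Cl₂ + 2e⁻, so n(Cl₂) = 5.860 / 2 = 2.930 mol
V = nRT/P = 2.930 × 0.0821 × 321 / 1.03 = 74.97 L

75.0 L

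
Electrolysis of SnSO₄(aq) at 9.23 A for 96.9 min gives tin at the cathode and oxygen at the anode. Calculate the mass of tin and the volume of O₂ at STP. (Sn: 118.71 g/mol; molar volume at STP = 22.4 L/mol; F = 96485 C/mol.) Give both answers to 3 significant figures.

33.0 g Sn; 3.11 L O₂

Q = 9.23 × 5814 = 53660 C; n(e⁻) = 53660 / 96485 = 0.5561 mol
Cathode: Sn²⁺ + 2e⁻ → Sn → n(Sn) = 0.5561/2 = 0.2781 mol → 33.0 g
Anode: 2H₂O → O₂ + 4H⁺ + 4e⁻ → n(O₂) = 0.5561/4 = 0.1390 mol → 3.11 L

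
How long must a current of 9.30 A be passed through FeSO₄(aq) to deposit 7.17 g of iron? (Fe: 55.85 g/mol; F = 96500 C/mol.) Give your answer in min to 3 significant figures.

n(Fe) = 7.17 / 55.85 = 0.1284 mol
Fe²⁺ + 2e⁻ → Fe, so n(e⁻) = 2 × 0.1284 = 0.2568 mol
Q = 0.2568 × 96500 = 24780 C
t = Q / I = 24780 / 9.30 = 2665 s = 44.4 min

44.4 min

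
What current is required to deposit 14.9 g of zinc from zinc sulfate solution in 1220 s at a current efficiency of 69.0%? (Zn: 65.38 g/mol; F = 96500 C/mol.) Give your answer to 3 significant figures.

52.3 A

n(Zn) = 14.9 / 65.38 = 0.2279 mol
Zn²⁺ + 2e⁻ → Zn, so n(e⁻) = 2 × 0.2279 = 0.4558 mol
Q = 0.4558 × 96500 / 0.690 = 63750 C
I = Q / t = 63750 / 1220 s = 52.3 A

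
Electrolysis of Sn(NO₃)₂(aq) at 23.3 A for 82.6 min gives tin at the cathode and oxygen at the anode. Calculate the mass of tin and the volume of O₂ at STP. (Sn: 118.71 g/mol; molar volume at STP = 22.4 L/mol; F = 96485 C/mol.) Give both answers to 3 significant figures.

71.0 g Sn; 6.70 L O₂

Q = 23.3 × 4956 = 1.155×10^5 C; n(e⁻) = 1.155×10^5 / 96485 = 1.197 mol
Cathode: Sn²⁺ + 2e⁻ → Sn → n(Sn) = 1.197/2 = 0.5985 mol → 71.0 g
Anode: 2H₂O → O₂ + 4H⁺ + 4e⁻ → n(O₂) = 1.197/4 = 0.2993 mol → 6.70 L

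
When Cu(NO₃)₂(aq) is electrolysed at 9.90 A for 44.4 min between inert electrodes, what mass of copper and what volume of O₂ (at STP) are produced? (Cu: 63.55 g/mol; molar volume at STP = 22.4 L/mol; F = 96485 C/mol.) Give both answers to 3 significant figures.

Q = 9.90 × 2664 = 26370 C; n(e⁻) = 26370 / 96485 = 0.2733 mol
Cathode: Cu²⁺ + 2e⁻ → Cu → n(Cu) = 0.2733/2 = 0.1367 mol → 8.69 g
Anode: 2H₂O → O₂ + 4H⁺ + 4e⁻ → n(O₂) = 0.2733/4 = 0.06833 mol → 1.53 L

8.69 g Cu; 1.53 L O₂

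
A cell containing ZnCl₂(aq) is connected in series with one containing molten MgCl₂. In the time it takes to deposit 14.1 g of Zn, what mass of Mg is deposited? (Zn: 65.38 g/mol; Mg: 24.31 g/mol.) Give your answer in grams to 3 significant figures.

5.24 g

n(Zn) = 14.1 / 65.38 = 0.2157 mol
Zn²⁺ + 2e⁻ → Zn, so n(e⁻) = 2 × 0.2157 = 0.4314 mol
Since the cells are in series, n(e⁻) in the Mg cell is also 0.4314 mol.
Mg²⁺ + 2e⁻ → Mg, so n(Mg) = 0.4314 / 2 = 0.2157 mol
m(Mg) = 0.2157 × 24.31 = 5.24 g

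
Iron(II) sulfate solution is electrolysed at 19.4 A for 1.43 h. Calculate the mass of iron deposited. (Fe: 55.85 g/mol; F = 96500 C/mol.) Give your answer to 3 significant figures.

Q = It = 19.4 × 5148 = 99870 C
n(e⁻) = 99870 / 96500 = 1.035 mol
Fe²⁺ + 2e⁻ → Fe, so n(Fe) = 1.035 / 2 = 0.5175 mol
m = 0.5175 × 55.85 = 28.9 g

28.9 g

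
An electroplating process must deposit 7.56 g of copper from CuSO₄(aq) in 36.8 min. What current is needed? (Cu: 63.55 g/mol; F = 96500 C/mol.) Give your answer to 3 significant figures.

10.4 A

n(Cu) = 7.56 / 63.55 = 0.1190 mol
Cu²⁺ + 2e⁻ → Cu, so n(e⁻) = 2 × 0.1190 = 0.2380 mol
Q = 0.2380 × 96500 = 22970 C
I = Q / t = 22970 / 2208 s = 10.4 A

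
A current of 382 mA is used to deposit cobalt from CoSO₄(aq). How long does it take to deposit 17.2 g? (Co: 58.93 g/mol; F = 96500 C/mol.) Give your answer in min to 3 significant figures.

2460 min

n(Co) = 17.2 / 58.93 = 0.2919 mol
Co²⁺ + 2e⁻ → Co, so n(e⁻) = 2 × 0.2919 = 0.5838 mol
Q = 0.5838 × 96500 = 56340 C
t = Q / I = 56340 / 0.382 = 1.475×10^5 s = 2460 min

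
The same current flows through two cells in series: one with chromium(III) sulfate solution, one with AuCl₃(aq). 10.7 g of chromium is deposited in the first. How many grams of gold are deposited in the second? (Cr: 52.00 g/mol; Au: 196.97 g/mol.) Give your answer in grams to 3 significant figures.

n(Cr) = 10.7 / 52.00 = 0.2058 mol
Cr³⁺ + 3e⁻ → Cr, so n(e⁻) = 3 × 0.2058 = 0.6174 mol
Since the cells are in series, n(e⁻) in the Au cell is also 0.6174 mol.
Au³⁺ + 3e⁻ → Au, so n(Au) = 0.6174 / 3 = 0.2058 mol
m(Au) = 0.2058 × 196.97 = 40.5 g

40.5 g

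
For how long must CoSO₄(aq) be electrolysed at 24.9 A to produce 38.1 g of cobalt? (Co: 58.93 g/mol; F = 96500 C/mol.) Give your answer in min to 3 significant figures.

n(Co) = 38.1 / 58.93 = 0.6465 mol
Co²⁺ + 2e⁻ → Co, so n(e⁻) = 2 × 0.6465 = 1.293 mol
Q = 1.293 × 96500 = 1.248×10^5 C
t = Q / I = 1.248×10^5 / 24.9 = 5012 s = 83.5 min

83.5 min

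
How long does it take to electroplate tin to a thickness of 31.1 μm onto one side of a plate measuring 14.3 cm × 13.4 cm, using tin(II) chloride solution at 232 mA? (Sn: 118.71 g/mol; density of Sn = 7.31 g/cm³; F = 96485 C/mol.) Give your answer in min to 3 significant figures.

Plated area = 14.3 × 13.4 = 191.6 cm²
Volume = 191.6 × 31.1×10⁻⁴ cm = 0.5959 cm³
m(Sn) = 0.5959 × 7.31 = 4.356 g
n(Sn) = 4.356 / 118.71 = 0.03669 mol; n(e⁻) = 2 × 0.03669 = 0.07338 mol
Q = 0.07338 × 96485 = 7080 C
t = 7080 / 0.232 = 30520 s = 509 min

509 min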